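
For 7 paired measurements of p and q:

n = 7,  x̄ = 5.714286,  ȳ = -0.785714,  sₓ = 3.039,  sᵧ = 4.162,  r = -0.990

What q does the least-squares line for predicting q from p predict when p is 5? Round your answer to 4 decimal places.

0.1827

b = r · sᵧ/sₓ = -0.99 · 4.162/3.039 = -1.355834
a = ȳ − b·x̄ = -0.785714 − (-1.355834)·5.714286 = 6.961910
ŷ(5) = a + b·5 = 6.961910 + (-1.355834)·5 = 0.182739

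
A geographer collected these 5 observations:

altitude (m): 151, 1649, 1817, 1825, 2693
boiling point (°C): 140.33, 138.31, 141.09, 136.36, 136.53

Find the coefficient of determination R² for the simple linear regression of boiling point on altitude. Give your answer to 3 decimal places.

n = 5, Σx = 8135, Σy = 692.62, Σxy = 1122155.84, Σx² = 16626365, Σy² = 95963.0436
Sxx = Σx² − (Σx)²/n = 16626365 − 13235645 = 3390720
Sxy = Σxy − (Σx)(Σy)/n = 1122155.84 − 1126892.74 = -4736.9
Syy = Σy² − (Σy)²/n = 95963.0436 − 95944.49288 = 18.55072
R² = Sxy²/(Sxx·Syy) = (-4736.9)²/(3390720·18.55072) = 0.356727

0.357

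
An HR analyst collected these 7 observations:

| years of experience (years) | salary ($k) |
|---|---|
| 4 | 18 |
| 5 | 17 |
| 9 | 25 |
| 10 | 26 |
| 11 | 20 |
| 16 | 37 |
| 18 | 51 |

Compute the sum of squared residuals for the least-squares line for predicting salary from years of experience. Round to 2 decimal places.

n = 7, Σx = 73, Σy = 194, Σxy = 2372, Σx² = 923, Σy² = 6284
Sxx = Σx² − (Σx)²/n = 923 − 761.285714 = 161.714286
Sxy = Σxy − (Σx)(Σy)/n = 2372 − 2023.142857 = 348.857143
Syy = Σy² − (Σy)²/n = 6284 − 5376.571429 = 907.428571
b = Sxy/Sxx = 348.857143/161.714286 = 2.157244
SSE = Syy − b·Sxy = 907.428571 − 2.157244·348.857143 = 154.858657

154.86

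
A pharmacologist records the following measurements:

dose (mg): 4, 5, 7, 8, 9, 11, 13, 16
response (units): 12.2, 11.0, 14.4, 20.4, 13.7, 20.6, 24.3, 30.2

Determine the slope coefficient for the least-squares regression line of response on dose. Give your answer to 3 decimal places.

1.543

n = 8, Σx = 73, Σy = 146.8, Σxy = 1516.8, Σx² = 781
Sxx = Σx² − (Σx)²/n = 781 − 666.125 = 114.875
Sxy = Σxy − (Σx)(Σy)/n = 1516.8 − 1339.55 = 177.25
b = Sxy/Sxx = 177.25/114.875 = 1.542982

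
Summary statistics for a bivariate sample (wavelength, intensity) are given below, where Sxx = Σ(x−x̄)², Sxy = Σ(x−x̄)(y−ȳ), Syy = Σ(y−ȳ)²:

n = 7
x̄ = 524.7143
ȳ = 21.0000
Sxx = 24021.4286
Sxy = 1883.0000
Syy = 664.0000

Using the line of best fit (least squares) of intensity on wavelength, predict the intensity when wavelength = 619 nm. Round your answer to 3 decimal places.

28.391

b = Sxy/Sxx = 1883/24021.4286 = 0.078388
a = ȳ − b·x̄ = 21 − 0.078388·524.7143 = -20.131485
ŷ(619) = a + b·619 = -20.131485 + 0.078388·619 = 28.390900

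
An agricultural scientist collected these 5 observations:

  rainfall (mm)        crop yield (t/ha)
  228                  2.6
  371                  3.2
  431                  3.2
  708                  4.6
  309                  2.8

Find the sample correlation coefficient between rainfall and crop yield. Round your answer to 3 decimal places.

0.990

n = 5, Σx = 2047, Σy = 16.4, Σxy = 7281.2, Σx² = 972131, Σy² = 56.24
Sxx = Σx² − (Σx)²/n = 972131 − 838041.8 = 134089.2
Sxy = Σxy − (Σx)(Σy)/n = 7281.2 − 6714.16 = 567.04
Syy = Σy² − (Σy)²/n = 56.24 − 53.792 = 2.448
r = Sxy/√(Sxx·Syy) = 567.04/√(328250.3616) = 567.04/572.931376 = 0.989717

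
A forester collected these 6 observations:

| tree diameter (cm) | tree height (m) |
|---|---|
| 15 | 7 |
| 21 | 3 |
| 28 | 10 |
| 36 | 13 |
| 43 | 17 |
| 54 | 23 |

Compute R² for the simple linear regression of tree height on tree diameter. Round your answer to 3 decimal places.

n = 6, Σx = 197, Σy = 73, Σxy = 2889, Σx² = 7511, Σy² = 1145
Sxx = Σx² − (Σx)²/n = 7511 − 6468.166667 = 1042.833333
Sxy = Σxy − (Σx)(Σy)/n = 2889 − 2396.833333 = 492.166667
Syy = Σy² − (Σy)²/n = 1145 − 888.166667 = 256.833333
R² = Sxy²/(Sxx·Syy) = (492.166667)²/(1042.833333·256.833333) = 0.904395

0.904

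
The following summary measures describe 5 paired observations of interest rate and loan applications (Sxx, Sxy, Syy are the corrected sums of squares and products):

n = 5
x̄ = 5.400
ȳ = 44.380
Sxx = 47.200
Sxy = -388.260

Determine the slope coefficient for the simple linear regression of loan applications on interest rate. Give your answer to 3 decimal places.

b = Sxy/Sxx = -388.26/47.2 = -8.225847

-8.226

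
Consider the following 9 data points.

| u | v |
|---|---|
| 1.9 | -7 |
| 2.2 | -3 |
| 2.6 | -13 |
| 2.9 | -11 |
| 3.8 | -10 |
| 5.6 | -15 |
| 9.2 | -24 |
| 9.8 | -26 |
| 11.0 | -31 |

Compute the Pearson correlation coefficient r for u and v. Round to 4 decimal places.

-0.9638

n = 9, Σx = 49, Σy = -140, Σxy = -1024.2, Σx² = 371.1, Σy² = 2886
Sxx = Σx² − (Σx)²/n = 371.1 − 266.777778 = 104.322222
Sxy = Σxy − (Σx)(Σy)/n = -1024.2 − (-762.222222) = -261.977778
Syy = Σy² − (Σy)²/n = 2886 − 2177.777778 = 708.222222
r = Sxy/√(Sxx·Syy) = -261.977778/√(73883.316049) = -261.977778/271.814856 = -0.963810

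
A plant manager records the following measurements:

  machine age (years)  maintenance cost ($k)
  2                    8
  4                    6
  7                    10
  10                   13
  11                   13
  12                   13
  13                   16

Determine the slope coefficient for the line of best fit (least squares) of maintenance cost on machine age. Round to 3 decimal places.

n = 7, Σx = 59, Σy = 79, Σxy = 747, Σx² = 603
Sxx = Σx² − (Σx)²/n = 603 − 497.285714 = 105.714286
Sxy = Σxy − (Σx)(Σy)/n = 747 − 665.857143 = 81.142857
b = Sxy/Sxx = 81.142857/105.714286 = 0.767568

0.768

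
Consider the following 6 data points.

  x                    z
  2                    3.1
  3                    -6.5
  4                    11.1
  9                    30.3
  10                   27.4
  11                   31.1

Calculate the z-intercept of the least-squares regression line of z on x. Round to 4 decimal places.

-8.4615

n = 6, Σx = 39, Σy = 96.5, Σxy = 919.9, Σx² = 331
Sxx = Σx² − (Σx)²/n = 331 − 253.5 = 77.5
Sxy = Σxy − (Σx)(Σy)/n = 919.9 − 627.25 = 292.65
b = Sxy/Sxx = 292.65/77.5 = 3.776129
a = ȳ − b·x̄ = 16.083333 − 3.776129·6.5 = -8.461505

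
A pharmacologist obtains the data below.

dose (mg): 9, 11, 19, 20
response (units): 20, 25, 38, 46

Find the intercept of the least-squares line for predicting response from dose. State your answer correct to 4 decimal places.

1.3585

n = 4, Σx = 59, Σy = 129, Σxy = 2097, Σx² = 963
Sxx = Σx² − (Σx)²/n = 963 − 870.25 = 92.75
Sxy = Σxy − (Σx)(Σy)/n = 2097 − 1902.75 = 194.25
b = Sxy/Sxx = 194.25/92.75 = 2.094340
a = ȳ − b·x̄ = 32.25 − 2.094340·14.75 = 1.358491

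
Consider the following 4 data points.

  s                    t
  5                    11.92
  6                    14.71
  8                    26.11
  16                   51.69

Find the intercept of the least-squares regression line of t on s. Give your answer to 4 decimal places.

-5.4999

n = 4, Σx = 35, Σy = 104.43, Σxy = 1183.78, Σx² = 381
Sxx = Σx² − (Σx)²/n = 381 − 306.25 = 74.75
Sxy = Σxy − (Σx)(Σy)/n = 1183.78 − 913.7625 = 270.0175
b = Sxy/Sxx = 270.0175/74.75 = 3.612274
a = ȳ − b·x̄ = 26.1075 − 3.612274·8.75 = -5.499900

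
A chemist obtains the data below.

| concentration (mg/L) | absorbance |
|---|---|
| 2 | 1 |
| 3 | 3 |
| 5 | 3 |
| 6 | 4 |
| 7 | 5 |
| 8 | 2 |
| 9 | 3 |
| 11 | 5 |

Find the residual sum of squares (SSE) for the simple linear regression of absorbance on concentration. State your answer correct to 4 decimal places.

8.8415

n = 8, Σx = 51, Σy = 26, Σxy = 183, Σx² = 389, Σy² = 98
Sxx = Σx² − (Σx)²/n = 389 − 325.125 = 63.875
Sxy = Σxy − (Σx)(Σy)/n = 183 − 165.75 = 17.25
Syy = Σy² − (Σy)²/n = 98 − 84.5 = 13.5
b = Sxy/Sxx = 17.25/63.875 = 0.270059
SSE = Syy − b·Sxy = 13.5 − 0.270059·17.25 = 8.841487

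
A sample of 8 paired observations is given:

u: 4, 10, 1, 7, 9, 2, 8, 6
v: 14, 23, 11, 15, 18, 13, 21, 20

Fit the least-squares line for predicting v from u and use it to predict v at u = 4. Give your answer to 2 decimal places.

n = 8, Σx = 47, Σy = 135, Σxy = 878, Σx² = 351
Sxx = Σx² − (Σx)²/n = 351 − 276.125 = 74.875
Sxy = Σxy − (Σx)(Σy)/n = 878 − 793.125 = 84.875
b = Sxy/Sxx = 84.875/74.875 = 1.133556
a = ȳ − b·x̄ = 16.875 − 1.133556·5.875 = 10.215359
ŷ(4) = a + b·4 = 10.215359 + 1.133556·4 = 14.749583

14.75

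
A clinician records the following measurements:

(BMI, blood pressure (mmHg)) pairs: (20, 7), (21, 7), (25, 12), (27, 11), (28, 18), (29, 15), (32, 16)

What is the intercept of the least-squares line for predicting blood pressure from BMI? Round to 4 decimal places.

-10.6964

n = 7, Σx = 182, Σy = 86, Σxy = 2335, Σx² = 4844
Sxx = Σx² − (Σx)²/n = 4844 − 4732 = 112
Sxy = Σxy − (Σx)(Σy)/n = 2335 − 2236 = 99
b = Sxy/Sxx = 99/112 = 0.883929
a = ȳ − b·x̄ = 12.285714 − 0.883929·26 = -10.696429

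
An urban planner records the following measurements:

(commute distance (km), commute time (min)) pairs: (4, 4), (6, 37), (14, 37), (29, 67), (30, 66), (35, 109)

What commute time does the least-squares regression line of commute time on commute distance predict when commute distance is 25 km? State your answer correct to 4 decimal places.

66.4716

n = 6, Σx = 118, Σy = 320, Σxy = 8494, Σx² = 3214
Sxx = Σx² − (Σx)²/n = 3214 − 2320.666667 = 893.333333
Sxy = Σxy − (Σx)(Σy)/n = 8494 − 6293.333333 = 2200.666667
b = Sxy/Sxx = 2200.666667/893.333333 = 2.463433
a = ȳ − b·x̄ = 53.333333 − 2.463433·19.666667 = 4.885821
ŷ(25) = a + b·25 = 4.885821 + 2.463433·25 = 66.471642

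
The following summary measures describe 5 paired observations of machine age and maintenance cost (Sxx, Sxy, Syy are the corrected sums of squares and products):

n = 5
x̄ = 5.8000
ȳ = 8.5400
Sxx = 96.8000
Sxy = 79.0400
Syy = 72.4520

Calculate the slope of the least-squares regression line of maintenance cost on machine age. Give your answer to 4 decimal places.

0.8165

b = Sxy/Sxx = 79.04/96.8 = 0.816529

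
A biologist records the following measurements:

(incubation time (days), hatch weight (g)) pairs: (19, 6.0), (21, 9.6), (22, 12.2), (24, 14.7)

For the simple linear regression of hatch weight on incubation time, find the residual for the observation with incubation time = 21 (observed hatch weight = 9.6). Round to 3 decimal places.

-0.138

n = 4, Σx = 86, Σy = 42.5, Σxy = 936.8, Σx² = 1862
Sxx = Σx² − (Σx)²/n = 1862 − 1849 = 13
Sxy = Σxy − (Σx)(Σy)/n = 936.8 − 913.75 = 23.05
b = Sxy/Sxx = 23.05/13 = 1.773077
a = ȳ − b·x̄ = 10.625 − 1.773077·21.5 = -27.496154
ŷ(21) = -27.496154 + 1.773077·21 = 9.738462
residual = y − ŷ = 9.6 − 9.738462 = -0.138462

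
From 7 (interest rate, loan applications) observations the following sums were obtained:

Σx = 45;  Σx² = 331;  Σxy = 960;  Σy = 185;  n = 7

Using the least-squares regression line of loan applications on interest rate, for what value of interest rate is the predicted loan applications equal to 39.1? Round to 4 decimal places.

4.1232

Sxx = Σx² − (Σx)²/n = 331 − 289.285714 = 41.714286
Sxy = Σxy − (Σx)(Σy)/n = 960 − 1189.285714 = -229.285714
b = Sxy/Sxx = -229.285714/41.714286 = -5.496575
a = ȳ − b·x̄ = 26.428571 − (-5.496575)·6.428571 = 61.763699
Set a + b·x = 39.1: x = (39.1 − 61.763699) / (-5.496575) = 4.123240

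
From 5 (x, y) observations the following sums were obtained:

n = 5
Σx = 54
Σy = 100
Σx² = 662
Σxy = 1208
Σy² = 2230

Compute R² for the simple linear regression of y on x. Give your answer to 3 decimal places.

0.904

Sxx = Σx² − (Σx)²/n = 662 − 583.2 = 78.8
Sxy = Σxy − (Σx)(Σy)/n = 1208 − 1080 = 128
Syy = Σy² − (Σy)²/n = 2230 − 2000 = 230
R² = Sxy²/(Sxx·Syy) = (128)²/(78.8·230) = 0.903995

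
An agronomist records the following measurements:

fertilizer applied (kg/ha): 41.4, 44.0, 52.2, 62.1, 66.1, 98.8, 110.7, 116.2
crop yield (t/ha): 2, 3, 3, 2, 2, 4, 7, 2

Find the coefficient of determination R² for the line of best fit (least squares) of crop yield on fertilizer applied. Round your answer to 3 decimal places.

0.248

n = 8, Σx = 591.5, Σy = 25, Σxy = 2030.3, Σx² = 50118.79, Σy² = 99
Sxx = Σx² − (Σx)²/n = 50118.79 − 43734.03125 = 6384.75875
Sxy = Σxy − (Σx)(Σy)/n = 2030.3 − 1848.4375 = 181.8625
Syy = Σy² − (Σy)²/n = 99 − 78.125 = 20.875
R² = Sxy²/(Sxx·Syy) = (181.8625)²/(6384.75875·20.875) = 0.248151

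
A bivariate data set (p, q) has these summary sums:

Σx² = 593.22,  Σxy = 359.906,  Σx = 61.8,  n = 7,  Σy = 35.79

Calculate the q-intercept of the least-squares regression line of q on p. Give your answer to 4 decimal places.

Sxx = Σx² − (Σx)²/n = 593.22 − 545.605714 = 47.614286
Sxy = Σxy − (Σx)(Σy)/n = 359.906 − 315.974571 = 43.931429
b = Sxy/Sxx = 43.931429/47.614286 = 0.922652
a = ȳ − b·x̄ = 5.112857 − 0.922652·8.828571 = -3.032844

-3.0328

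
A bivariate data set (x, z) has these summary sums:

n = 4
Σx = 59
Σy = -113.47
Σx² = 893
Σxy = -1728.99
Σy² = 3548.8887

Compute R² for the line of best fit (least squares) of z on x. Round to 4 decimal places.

Sxx = Σx² − (Σx)²/n = 893 − 870.25 = 22.75
Sxy = Σxy − (Σx)(Σy)/n = -1728.99 − (-1673.6825) = -55.3075
Syy = Σy² − (Σy)²/n = 3548.8887 − 3218.860225 = 330.028475
R² = Sxy²/(Sxx·Syy) = (-55.3075)²/(22.75·330.028475) = 0.407413

0.4074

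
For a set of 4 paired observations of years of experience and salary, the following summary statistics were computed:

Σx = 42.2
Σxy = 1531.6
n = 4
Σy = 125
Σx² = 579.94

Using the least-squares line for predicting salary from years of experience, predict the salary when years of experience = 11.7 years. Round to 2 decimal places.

33.07

Sxx = Σx² − (Σx)²/n = 579.94 − 445.21 = 134.73
Sxy = Σxy − (Σx)(Σy)/n = 1531.6 − 1318.75 = 212.85
b = Sxy/Sxx = 212.85/134.73 = 1.579826
a = ȳ − b·x̄ = 31.25 − 1.579826·10.55 = 14.582832
ŷ(11.7) = a + b·11.7 = 14.582832 + 1.579826·11.7 = 33.066800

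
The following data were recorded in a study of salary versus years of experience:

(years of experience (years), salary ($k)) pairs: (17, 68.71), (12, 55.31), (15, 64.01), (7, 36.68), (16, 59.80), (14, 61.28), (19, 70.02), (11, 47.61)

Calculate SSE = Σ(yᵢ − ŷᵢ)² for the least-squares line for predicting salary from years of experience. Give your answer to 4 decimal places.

59.2709

n = 8, Σx = 111, Σy = 463.42, Σxy = 6717.51, Σx² = 1641, Σy² = 27723.7536
Sxx = Σx² − (Σx)²/n = 1641 − 1540.125 = 100.875
Sxy = Σxy − (Σx)(Σy)/n = 6717.51 − 6429.9525 = 287.5575
Syy = Σy² − (Σy)²/n = 27723.7536 − 26844.76205 = 878.99155
b = Sxy/Sxx = 287.5575/100.875 = 2.850632
SSE = Syy − b·Sxy = 878.99155 − 2.850632·287.5575 = 59.270947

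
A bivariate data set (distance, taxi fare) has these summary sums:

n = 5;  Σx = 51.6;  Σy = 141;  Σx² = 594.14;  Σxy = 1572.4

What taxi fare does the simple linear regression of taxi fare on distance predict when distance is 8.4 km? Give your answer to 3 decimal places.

24.546

Sxx = Σx² − (Σx)²/n = 594.14 − 532.512 = 61.628
Sxy = Σxy − (Σx)(Σy)/n = 1572.4 − 1455.12 = 117.28
b = Sxy/Sxx = 117.28/61.628 = 1.903031
a = ȳ − b·x̄ = 28.2 − 1.903031·10.32 = 8.560719
ŷ(8.4) = a + b·8.4 = 8.560719 + 1.903031·8.4 = 24.546180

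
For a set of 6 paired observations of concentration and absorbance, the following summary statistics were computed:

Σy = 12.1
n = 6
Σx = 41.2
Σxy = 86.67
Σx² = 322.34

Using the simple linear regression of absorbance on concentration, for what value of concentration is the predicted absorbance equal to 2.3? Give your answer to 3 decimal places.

9.985

Sxx = Σx² − (Σx)²/n = 322.34 − 282.906667 = 39.433333
Sxy = Σxy − (Σx)(Σy)/n = 86.67 − 83.086667 = 3.583333
b = Sxy/Sxx = 3.583333/39.433333 = 0.090871
a = ȳ − b·x̄ = 2.016667 − 0.090871·6.866667 = 1.392688
Set a + b·x = 2.3: x = (2.3 − 1.392688) / 0.090871 = 9.984651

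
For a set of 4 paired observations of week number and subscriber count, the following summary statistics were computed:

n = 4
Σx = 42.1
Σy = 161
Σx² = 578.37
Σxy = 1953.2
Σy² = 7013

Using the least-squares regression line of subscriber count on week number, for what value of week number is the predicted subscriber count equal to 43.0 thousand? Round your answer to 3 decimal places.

Sxx = Σx² − (Σx)²/n = 578.37 − 443.1025 = 135.2675
Sxy = Σxy − (Σx)(Σy)/n = 1953.2 − 1694.525 = 258.675
b = Sxy/Sxx = 258.675/135.2675 = 1.912322
a = ȳ − b·x̄ = 40.25 − 1.912322·10.525 = 20.122812
Set a + b·x = 43.0: x = (43.0 − 20.122812) / 1.912322 = 11.963042

11.963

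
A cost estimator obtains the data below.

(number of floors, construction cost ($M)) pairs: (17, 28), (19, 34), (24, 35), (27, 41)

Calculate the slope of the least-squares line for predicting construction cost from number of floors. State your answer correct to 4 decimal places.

n = 4, Σx = 87, Σy = 138, Σxy = 3069, Σx² = 1955
Sxx = Σx² − (Σx)²/n = 1955 − 1892.25 = 62.75
Sxy = Σxy − (Σx)(Σy)/n = 3069 − 3001.5 = 67.5
b = Sxy/Sxx = 67.5/62.75 = 1.075697

1.0757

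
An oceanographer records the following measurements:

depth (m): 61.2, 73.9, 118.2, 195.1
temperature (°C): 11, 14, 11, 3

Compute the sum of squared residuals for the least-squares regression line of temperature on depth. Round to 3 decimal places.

11.520

n = 4, Σx = 448.4, Σy = 39, Σxy = 3593.3, Σx² = 61241.9, Σy² = 447
Sxx = Σx² − (Σx)²/n = 61241.9 − 50265.64 = 10976.26
Sxy = Σxy − (Σx)(Σy)/n = 3593.3 − 4371.9 = -778.6
Syy = Σy² − (Σy)²/n = 447 − 380.25 = 66.75
b = Sxy/Sxx = -778.6/10976.26 = -0.070935
SSE = Syy − b·Sxy = 66.75 − (-0.070935)·(-778.6) = 11.520080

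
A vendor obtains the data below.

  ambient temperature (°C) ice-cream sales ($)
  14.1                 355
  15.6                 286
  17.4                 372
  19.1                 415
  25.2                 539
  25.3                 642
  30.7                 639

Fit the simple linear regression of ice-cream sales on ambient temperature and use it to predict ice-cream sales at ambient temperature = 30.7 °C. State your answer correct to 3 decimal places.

n = 7, Σx = 147.4, Σy = 3248, Σxy = 73309.1, Σx² = 3327.36
Sxx = Σx² − (Σx)²/n = 3327.36 − 3103.822857 = 223.537143
Sxy = Σxy − (Σx)(Σy)/n = 73309.1 − 68393.6 = 4915.5
b = Sxy/Sxx = 4915.5/223.537143 = 21.989634
a = ȳ − b·x̄ = 464 − 21.989634·21.057143 = 0.961131
ŷ(30.7) = a + b·30.7 = 0.961131 + 21.989634·30.7 = 676.042901

676.043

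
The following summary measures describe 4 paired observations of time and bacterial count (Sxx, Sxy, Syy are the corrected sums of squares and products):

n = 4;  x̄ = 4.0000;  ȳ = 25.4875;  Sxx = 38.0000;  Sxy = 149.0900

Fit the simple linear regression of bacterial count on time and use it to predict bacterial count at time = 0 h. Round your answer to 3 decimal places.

b = Sxy/Sxx = 149.09/38 = 3.923421
a = ȳ − b·x̄ = 25.4875 − 3.923421·4 = 9.793816
ŷ(0) = a + b·0 = 9.793816 + 3.923421·0 = 9.793816

9.794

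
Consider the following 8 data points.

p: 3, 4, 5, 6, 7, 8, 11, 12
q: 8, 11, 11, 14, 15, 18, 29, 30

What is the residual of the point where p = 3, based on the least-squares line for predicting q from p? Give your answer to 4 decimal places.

1.1667

n = 8, Σx = 56, Σy = 136, Σxy = 1135, Σx² = 464
Sxx = Σx² − (Σx)²/n = 464 − 392 = 72
Sxy = Σxy − (Σx)(Σy)/n = 1135 − 952 = 183
b = Sxy/Sxx = 183/72 = 2.541667
a = ȳ − b·x̄ = 17 − 2.541667·7 = -0.791667
ŷ(3) = -0.791667 + 2.541667·3 = 6.833333
residual = y − ŷ = 8 − 6.833333 = 1.166667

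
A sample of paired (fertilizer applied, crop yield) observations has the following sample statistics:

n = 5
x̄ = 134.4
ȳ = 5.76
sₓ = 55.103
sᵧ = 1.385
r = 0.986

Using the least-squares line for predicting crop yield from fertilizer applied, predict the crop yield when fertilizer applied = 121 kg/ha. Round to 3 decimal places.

b = r · sᵧ/sₓ = 0.986 · 1.385/55.103 = 0.024783
a = ȳ − b·x̄ = 5.76 − 0.024783·134.4 = 2.429183
ŷ(121) = a + b·121 = 2.429183 + 0.024783·121 = 5.427910

5.428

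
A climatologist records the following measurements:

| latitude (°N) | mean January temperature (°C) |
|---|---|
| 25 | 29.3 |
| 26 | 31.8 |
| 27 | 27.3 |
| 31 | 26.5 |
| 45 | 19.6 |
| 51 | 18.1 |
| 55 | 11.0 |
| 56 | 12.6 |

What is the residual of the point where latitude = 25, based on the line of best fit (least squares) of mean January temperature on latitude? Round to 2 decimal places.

n = 8, Σx = 316, Σy = 176.2, Σxy = 6233.6, Σx² = 13778
Sxx = Σx² − (Σx)²/n = 13778 − 12482 = 1296
Sxy = Σxy − (Σx)(Σy)/n = 6233.6 − 6959.9 = -726.3
b = Sxy/Sxx = -726.3/1296 = -0.560417
a = ȳ − b·x̄ = 22.025 − (-0.560417)·39.5 = 44.161458
ŷ(25) = 44.161458 + (-0.560417)·25 = 30.151042
residual = y − ŷ = 29.3 − 30.151042 = -0.851042

-0.85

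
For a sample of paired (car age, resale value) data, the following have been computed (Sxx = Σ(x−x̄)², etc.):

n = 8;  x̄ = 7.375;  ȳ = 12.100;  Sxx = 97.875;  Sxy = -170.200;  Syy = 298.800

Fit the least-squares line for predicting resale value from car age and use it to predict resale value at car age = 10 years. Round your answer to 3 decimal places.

b = Sxy/Sxx = -170.2/97.875 = -1.738953
a = ȳ − b·x̄ = 12.1 − (-1.738953)·7.375 = 24.924777
ŷ(10) = a + b·10 = 24.924777 + (-1.738953)·10 = 7.535249

7.535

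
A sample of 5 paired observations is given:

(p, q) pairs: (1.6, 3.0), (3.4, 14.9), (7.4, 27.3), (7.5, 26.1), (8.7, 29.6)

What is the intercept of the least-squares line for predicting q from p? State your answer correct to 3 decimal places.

-0.348

n = 5, Σx = 28.6, Σy = 100.9, Σxy = 710.75, Σx² = 200.82
Sxx = Σx² − (Σx)²/n = 200.82 − 163.592 = 37.228
Sxy = Σxy − (Σx)(Σy)/n = 710.75 − 577.148 = 133.602
b = Sxy/Sxx = 133.602/37.228 = 3.588750
a = ȳ − b·x̄ = 20.18 − 3.588750·5.72 = -0.347652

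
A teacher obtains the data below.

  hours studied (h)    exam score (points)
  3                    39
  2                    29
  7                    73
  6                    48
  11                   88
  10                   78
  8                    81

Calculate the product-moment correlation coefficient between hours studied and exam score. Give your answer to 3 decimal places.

0.949

n = 7, Σx = 47, Σy = 436, Σxy = 3370, Σx² = 383, Σy² = 30384
Sxx = Σx² − (Σx)²/n = 383 − 315.571429 = 67.428571
Sxy = Σxy − (Σx)(Σy)/n = 3370 − 2927.428571 = 442.571429
Syy = Σy² − (Σy)²/n = 30384 − 27156.571429 = 3227.428571
r = Sxy/√(Sxx·Syy) = 442.571429/√(217620.897959) = 442.571429/466.498551 = 0.948709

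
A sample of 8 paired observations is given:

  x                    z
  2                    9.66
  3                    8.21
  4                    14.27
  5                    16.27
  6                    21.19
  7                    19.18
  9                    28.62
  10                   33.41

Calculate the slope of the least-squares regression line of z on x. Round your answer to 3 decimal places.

3.032

n = 8, Σx = 46, Σy = 150.81, Σxy = 1035.46, Σx² = 320
Sxx = Σx² − (Σx)²/n = 320 − 264.5 = 55.5
Sxy = Σxy − (Σx)(Σy)/n = 1035.46 − 867.1575 = 168.3025
b = Sxy/Sxx = 168.3025/55.5 = 3.032477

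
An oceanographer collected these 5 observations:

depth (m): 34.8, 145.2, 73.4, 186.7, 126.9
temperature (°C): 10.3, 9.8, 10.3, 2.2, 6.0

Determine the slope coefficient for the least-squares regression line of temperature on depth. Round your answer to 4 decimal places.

-0.0465

n = 5, Σx = 567, Σy = 38.6, Σxy = 3709.56, Σx² = 78642.14
Sxx = Σx² − (Σx)²/n = 78642.14 − 64297.8 = 14344.34
Sxy = Σxy − (Σx)(Σy)/n = 3709.56 − 4377.24 = -667.68
b = Sxy/Sxx = -667.68/14344.34 = -0.046547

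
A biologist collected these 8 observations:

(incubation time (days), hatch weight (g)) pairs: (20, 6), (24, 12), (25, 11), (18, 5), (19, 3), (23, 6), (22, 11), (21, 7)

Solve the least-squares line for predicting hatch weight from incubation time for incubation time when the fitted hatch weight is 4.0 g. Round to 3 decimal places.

18.154

n = 8, Σx = 172, Σy = 61, Σxy = 1357, Σx² = 3740
Sxx = Σx² − (Σx)²/n = 3740 − 3698 = 42
Sxy = Σxy − (Σx)(Σy)/n = 1357 − 1311.5 = 45.5
b = Sxy/Sxx = 45.5/42 = 1.083333
a = ȳ − b·x̄ = 7.625 − 1.083333·21.5 = -15.666667
Set a + b·x = 4.0: x = (4.0 − (-15.666667)) / 1.083333 = 18.153846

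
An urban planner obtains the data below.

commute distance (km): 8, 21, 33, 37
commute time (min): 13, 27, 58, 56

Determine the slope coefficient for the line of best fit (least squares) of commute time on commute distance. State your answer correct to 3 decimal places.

1.649

n = 4, Σx = 99, Σy = 154, Σxy = 4657, Σx² = 2963
Sxx = Σx² − (Σx)²/n = 2963 − 2450.25 = 512.75
Sxy = Σxy − (Σx)(Σy)/n = 4657 − 3811.5 = 845.5
b = Sxy/Sxx = 845.5/512.75 = 1.648952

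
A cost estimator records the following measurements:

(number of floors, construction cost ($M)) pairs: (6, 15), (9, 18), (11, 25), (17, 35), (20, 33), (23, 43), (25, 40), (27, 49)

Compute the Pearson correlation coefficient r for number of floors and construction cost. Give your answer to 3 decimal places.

0.973

n = 8, Σx = 138, Σy = 258, Σxy = 5094, Σx² = 2810, Σy² = 9338
Sxx = Σx² − (Σx)²/n = 2810 − 2380.5 = 429.5
Sxy = Σxy − (Σx)(Σy)/n = 5094 − 4450.5 = 643.5
Syy = Σy² − (Σy)²/n = 9338 − 8320.5 = 1017.5
r = Sxy/√(Sxx·Syy) = 643.5/√(437016.25) = 643.5/661.072046 = 0.973419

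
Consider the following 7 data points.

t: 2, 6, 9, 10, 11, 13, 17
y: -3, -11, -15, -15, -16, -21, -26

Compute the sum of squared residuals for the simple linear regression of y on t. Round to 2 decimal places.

5.43

n = 7, Σx = 68, Σy = -107, Σxy = -1248, Σx² = 800, Σy² = 1953
Sxx = Σx² − (Σx)²/n = 800 − 660.571429 = 139.428571
Sxy = Σxy − (Σx)(Σy)/n = -1248 − (-1039.428571) = -208.571429
Syy = Σy² − (Σy)²/n = 1953 − 1635.571429 = 317.428571
b = Sxy/Sxx = -208.571429/139.428571 = -1.495902
SSE = Syy − b·Sxy = 317.428571 − (-1.495902)·(-208.571429) = 5.426230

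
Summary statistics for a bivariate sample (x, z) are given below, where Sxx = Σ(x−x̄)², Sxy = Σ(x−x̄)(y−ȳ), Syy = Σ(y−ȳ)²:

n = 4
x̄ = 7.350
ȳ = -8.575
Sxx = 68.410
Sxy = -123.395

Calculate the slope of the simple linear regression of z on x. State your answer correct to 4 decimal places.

b = Sxy/Sxx = -123.395/68.41 = -1.803757

-1.8038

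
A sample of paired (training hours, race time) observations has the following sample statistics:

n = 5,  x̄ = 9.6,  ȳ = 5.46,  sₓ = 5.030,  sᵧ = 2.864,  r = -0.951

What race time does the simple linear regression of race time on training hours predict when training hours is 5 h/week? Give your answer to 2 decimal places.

7.95

b = r · sᵧ/sₓ = -0.951 · 2.864/5.03 = -0.541484
a = ȳ − b·x̄ = 5.46 − (-0.541484)·9.6 = 10.658245
ŷ(5) = a + b·5 = 10.658245 + (-0.541484)·5 = 7.950826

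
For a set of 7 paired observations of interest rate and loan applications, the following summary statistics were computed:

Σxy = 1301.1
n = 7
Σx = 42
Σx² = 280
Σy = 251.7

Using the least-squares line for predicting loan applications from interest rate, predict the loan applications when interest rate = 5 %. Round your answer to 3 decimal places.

43.425

Sxx = Σx² − (Σx)²/n = 280 − 252 = 28
Sxy = Σxy − (Σx)(Σy)/n = 1301.1 − 1510.2 = -209.1
b = Sxy/Sxx = -209.1/28 = -7.467857
a = ȳ − b·x̄ = 35.957143 − (-7.467857)·6 = 80.764286
ŷ(5) = a + b·5 = 80.764286 + (-7.467857)·5 = 43.425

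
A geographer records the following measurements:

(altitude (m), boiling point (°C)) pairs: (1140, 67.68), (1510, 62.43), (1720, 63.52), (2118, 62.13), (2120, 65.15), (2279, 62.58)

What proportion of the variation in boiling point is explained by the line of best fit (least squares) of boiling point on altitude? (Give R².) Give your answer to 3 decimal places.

0.364

n = 6, Σx = 10887, Σy = 383.49, Σxy = 693008.06, Σx² = 20712265, Σy² = 24533.7935
Sxx = Σx² − (Σx)²/n = 20712265 − 19754461.5 = 957803.5
Sxy = Σxy − (Σx)(Σy)/n = 693008.06 − 695842.605 = -2834.545
Syy = Σy² − (Σy)²/n = 24533.7935 − 24510.76335 = 23.03015
R² = Sxy²/(Sxx·Syy) = (-2834.545)²/(957803.5·23.03015) = 0.364245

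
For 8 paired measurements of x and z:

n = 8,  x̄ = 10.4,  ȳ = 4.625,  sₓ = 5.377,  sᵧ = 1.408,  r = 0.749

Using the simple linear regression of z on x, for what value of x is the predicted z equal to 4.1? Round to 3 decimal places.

7.723

b = r · sᵧ/sₓ = 0.749 · 1.408/5.377 = 0.196130
a = ȳ − b·x̄ = 4.625 − 0.196130·10.4 = 2.585246
Set a + b·x = 4.1: x = (4.1 − 2.585246) / 0.196130 = 7.723207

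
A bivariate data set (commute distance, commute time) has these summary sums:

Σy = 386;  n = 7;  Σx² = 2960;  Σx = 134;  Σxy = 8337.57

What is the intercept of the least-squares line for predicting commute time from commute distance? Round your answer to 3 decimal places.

Sxx = Σx² − (Σx)²/n = 2960 − 2565.142857 = 394.857143
Sxy = Σxy − (Σx)(Σy)/n = 8337.57 − 7389.142857 = 948.427143
b = Sxy/Sxx = 948.427143/394.857143 = 2.401950
a = ȳ − b·x̄ = 55.142857 − 2.401950·19.142857 = 9.162670

9.163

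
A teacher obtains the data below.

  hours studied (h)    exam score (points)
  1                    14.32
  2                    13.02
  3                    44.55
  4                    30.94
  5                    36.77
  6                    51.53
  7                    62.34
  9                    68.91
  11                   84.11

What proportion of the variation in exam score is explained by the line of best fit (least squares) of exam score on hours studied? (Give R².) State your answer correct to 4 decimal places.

0.9095

n = 9, Σx = 48, Σy = 406.49, Σxy = 2772.58, Σx² = 342, Σy² = 23033.2985
Sxx = Σx² − (Σx)²/n = 342 − 256 = 86
Sxy = Σxy − (Σx)(Σy)/n = 2772.58 − 2167.946667 = 604.633333
Syy = Σy² − (Σy)²/n = 23033.2985 − 18359.346678 = 4673.951822
R² = Sxy²/(Sxx·Syy) = (604.633333)²/(86·4673.951822) = 0.909497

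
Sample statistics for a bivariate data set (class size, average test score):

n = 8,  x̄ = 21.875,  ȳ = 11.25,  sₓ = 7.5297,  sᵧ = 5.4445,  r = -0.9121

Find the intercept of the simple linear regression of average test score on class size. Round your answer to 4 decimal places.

25.6768

b = r · sᵧ/sₓ = -0.9121 · 5.4445/7.5297 = -0.659512
a = ȳ − b·x̄ = 11.25 − (-0.659512)·21.875 = 25.676828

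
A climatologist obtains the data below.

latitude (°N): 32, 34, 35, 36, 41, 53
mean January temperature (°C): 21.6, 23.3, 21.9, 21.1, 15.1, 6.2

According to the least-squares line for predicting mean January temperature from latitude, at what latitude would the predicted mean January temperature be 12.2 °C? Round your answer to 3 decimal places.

n = 6, Σx = 231, Σy = 109.2, Σxy = 3957.2, Σx² = 9191
Sxx = Σx² − (Σx)²/n = 9191 − 8893.5 = 297.5
Sxy = Σxy − (Σx)(Σy)/n = 3957.2 − 4204.2 = -247
b = Sxy/Sxx = -247/297.5 = -0.830252
a = ȳ − b·x̄ = 18.2 − (-0.830252)·38.5 = 50.164706
Set a + b·x = 12.2: x = (12.2 − 50.164706) / (-0.830252) = 45.726721

45.727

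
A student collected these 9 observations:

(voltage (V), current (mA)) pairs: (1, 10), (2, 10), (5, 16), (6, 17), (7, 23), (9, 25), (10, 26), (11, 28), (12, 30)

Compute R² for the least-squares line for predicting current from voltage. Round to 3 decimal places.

n = 9, Σx = 63, Σy = 185, Σxy = 1526, Σx² = 561, Σy² = 4259
Sxx = Σx² − (Σx)²/n = 561 − 441 = 120
Sxy = Σxy − (Σx)(Σy)/n = 1526 − 1295 = 231
Syy = Σy² − (Σy)²/n = 4259 − 3802.777778 = 456.222222
R² = Sxy²/(Sxx·Syy) = (231)²/(120·456.222222) = 0.974689

0.975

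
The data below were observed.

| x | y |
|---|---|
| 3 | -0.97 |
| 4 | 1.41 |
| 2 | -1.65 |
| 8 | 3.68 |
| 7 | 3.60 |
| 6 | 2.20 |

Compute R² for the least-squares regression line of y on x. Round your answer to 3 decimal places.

n = 6, Σx = 30, Σy = 8.27, Σxy = 67.27, Σx² = 178, Σy² = 36.9939
Sxx = Σx² − (Σx)²/n = 178 − 150 = 28
Sxy = Σxy − (Σx)(Σy)/n = 67.27 − 41.35 = 25.92
Syy = Σy² − (Σy)²/n = 36.9939 − 11.398817 = 25.595083
R² = Sxy²/(Sxx·Syy) = (25.92)²/(28·25.595083) = 0.937466

0.937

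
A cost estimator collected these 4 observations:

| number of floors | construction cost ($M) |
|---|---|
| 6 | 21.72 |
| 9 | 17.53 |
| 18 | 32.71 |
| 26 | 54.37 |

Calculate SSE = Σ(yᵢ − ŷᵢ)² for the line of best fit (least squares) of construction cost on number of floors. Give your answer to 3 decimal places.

75.937

n = 4, Σx = 59, Σy = 126.33, Σxy = 2290.49, Σx² = 1117, Σy² = 4805.1003
Sxx = Σx² − (Σx)²/n = 1117 − 870.25 = 246.75
Sxy = Σxy − (Σx)(Σy)/n = 2290.49 − 1863.3675 = 427.1225
Syy = Σy² − (Σy)²/n = 4805.1003 − 3989.817225 = 815.283075
b = Sxy/Sxx = 427.1225/246.75 = 1.730993
SSE = Syy − b·Sxy = 815.283075 − 1.730993·427.1225 = 75.937057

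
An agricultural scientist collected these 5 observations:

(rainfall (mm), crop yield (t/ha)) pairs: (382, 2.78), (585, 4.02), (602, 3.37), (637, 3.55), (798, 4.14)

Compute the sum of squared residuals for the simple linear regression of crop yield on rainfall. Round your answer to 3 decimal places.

0.322

n = 5, Σx = 3004, Σy = 17.86, Σxy = 11007.47, Σx² = 1893126, Σy² = 64.9878
Sxx = Σx² − (Σx)²/n = 1893126 − 1804803.2 = 88322.8
Sxy = Σxy − (Σx)(Σy)/n = 11007.47 − 10730.288 = 277.182
Syy = Σy² − (Σy)²/n = 64.9878 − 63.79592 = 1.19188
b = Sxy/Sxx = 277.182/88322.8 = 0.003138
SSE = Syy − b·Sxy = 1.19188 − 0.003138·277.182 = 0.322004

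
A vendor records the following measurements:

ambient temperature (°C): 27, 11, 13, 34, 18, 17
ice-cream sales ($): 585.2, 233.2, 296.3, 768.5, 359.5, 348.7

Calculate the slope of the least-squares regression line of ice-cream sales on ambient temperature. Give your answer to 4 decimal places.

22.9830

n = 6, Σx = 120, Σy = 2591.4, Σxy = 60745.4, Σx² = 2788
Sxx = Σx² − (Σx)²/n = 2788 − 2400 = 388
Sxy = Σxy − (Σx)(Σy)/n = 60745.4 − 51828 = 8917.4
b = Sxy/Sxx = 8917.4/388 = 22.982990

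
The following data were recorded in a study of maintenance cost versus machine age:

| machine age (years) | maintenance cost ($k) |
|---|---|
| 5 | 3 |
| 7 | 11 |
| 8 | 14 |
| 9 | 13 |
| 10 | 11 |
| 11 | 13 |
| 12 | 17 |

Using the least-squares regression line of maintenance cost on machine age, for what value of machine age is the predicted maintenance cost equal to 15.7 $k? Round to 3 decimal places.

n = 7, Σx = 62, Σy = 82, Σxy = 778, Σx² = 584
Sxx = Σx² − (Σx)²/n = 584 − 549.142857 = 34.857143
Sxy = Σxy − (Σx)(Σy)/n = 778 − 726.285714 = 51.714286
b = Sxy/Sxx = 51.714286/34.857143 = 1.483607
a = ȳ − b·x̄ = 11.714286 − 1.483607·8.857143 = -1.426230
Set a + b·x = 15.7: x = (15.7 − (-1.426230)) / 1.483607 = 11.543646

11.544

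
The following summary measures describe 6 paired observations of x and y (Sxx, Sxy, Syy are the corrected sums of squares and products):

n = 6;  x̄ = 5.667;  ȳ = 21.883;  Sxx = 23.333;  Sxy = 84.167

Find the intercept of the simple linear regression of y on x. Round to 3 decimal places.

1.441

b = Sxy/Sxx = 84.167/23.333 = 3.607209
a = ȳ − b·x̄ = 21.883 − 3.607209·5.667 = 1.440948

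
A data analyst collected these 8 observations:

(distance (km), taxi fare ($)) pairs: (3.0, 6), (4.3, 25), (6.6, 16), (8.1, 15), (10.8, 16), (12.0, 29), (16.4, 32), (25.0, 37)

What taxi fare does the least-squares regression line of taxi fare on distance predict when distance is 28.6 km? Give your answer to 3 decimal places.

n = 8, Σx = 86.2, Σy = 176, Σxy = 2323.2, Σx² = 1291.26
Sxx = Σx² − (Σx)²/n = 1291.26 − 928.805 = 362.455
Sxy = Σxy − (Σx)(Σy)/n = 2323.2 − 1896.4 = 426.8
b = Sxy/Sxx = 426.8/362.455 = 1.177525
a = ȳ − b·x̄ = 22 − 1.177525·10.775 = 9.312163
ŷ(28.6) = a + b·28.6 = 9.312163 + 1.177525·28.6 = 42.989392

42.989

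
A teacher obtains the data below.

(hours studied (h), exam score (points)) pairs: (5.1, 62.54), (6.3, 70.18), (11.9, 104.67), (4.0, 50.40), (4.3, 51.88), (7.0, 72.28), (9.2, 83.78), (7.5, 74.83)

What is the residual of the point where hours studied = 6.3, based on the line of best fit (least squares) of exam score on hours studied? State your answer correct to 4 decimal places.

n = 8, Σx = 55.3, Σy = 570.56, Σxy = 4269.306, Σx² = 431.69
Sxx = Σx² − (Σx)²/n = 431.69 − 382.26125 = 49.42875
Sxy = Σxy − (Σx)(Σy)/n = 4269.306 − 3943.996 = 325.31
b = Sxy/Sxx = 325.31/49.42875 = 6.581392
a = ȳ − b·x̄ = 71.32 − 6.581392·6.9125 = 25.826125
ŷ(6.3) = 25.826125 + 6.581392·6.3 = 67.288897
residual = y − ŷ = 70.18 − 67.288897 = 2.891103

2.8911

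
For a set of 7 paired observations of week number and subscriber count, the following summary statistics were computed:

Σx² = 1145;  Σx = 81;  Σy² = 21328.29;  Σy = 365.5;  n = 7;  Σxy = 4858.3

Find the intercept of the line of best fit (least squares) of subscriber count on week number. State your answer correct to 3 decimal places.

Sxx = Σx² − (Σx)²/n = 1145 − 937.285714 = 207.714286
Sxy = Σxy − (Σx)(Σy)/n = 4858.3 − 4229.357143 = 628.942857
b = Sxy/Sxx = 628.942857/207.714286 = 3.027923
a = ȳ − b·x̄ = 52.214286 − 3.027923·11.571429 = 17.176891

17.177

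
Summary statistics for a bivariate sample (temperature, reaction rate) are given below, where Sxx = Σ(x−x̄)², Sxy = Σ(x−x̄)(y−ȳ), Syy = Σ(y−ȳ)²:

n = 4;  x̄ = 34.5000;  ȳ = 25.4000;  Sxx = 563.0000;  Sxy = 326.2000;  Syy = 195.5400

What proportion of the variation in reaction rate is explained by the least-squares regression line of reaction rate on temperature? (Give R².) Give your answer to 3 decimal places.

R² = Sxy²/(Sxx·Syy) = (326.2)²/(563·195.54) = 0.966549

0.967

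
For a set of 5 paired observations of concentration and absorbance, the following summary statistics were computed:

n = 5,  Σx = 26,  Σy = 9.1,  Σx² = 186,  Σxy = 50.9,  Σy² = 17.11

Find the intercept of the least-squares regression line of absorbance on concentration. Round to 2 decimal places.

1.45

Sxx = Σx² − (Σx)²/n = 186 − 135.2 = 50.8
Sxy = Σxy − (Σx)(Σy)/n = 50.9 − 47.32 = 3.58
b = Sxy/Sxx = 3.58/50.8 = 0.070472
a = ȳ − b·x̄ = 1.82 − 0.070472·5.2 = 1.453543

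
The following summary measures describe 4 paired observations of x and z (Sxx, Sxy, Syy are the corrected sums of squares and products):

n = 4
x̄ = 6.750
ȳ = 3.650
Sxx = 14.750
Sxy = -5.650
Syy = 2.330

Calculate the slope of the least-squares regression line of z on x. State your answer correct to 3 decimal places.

-0.383

b = Sxy/Sxx = -5.65/14.75 = -0.383051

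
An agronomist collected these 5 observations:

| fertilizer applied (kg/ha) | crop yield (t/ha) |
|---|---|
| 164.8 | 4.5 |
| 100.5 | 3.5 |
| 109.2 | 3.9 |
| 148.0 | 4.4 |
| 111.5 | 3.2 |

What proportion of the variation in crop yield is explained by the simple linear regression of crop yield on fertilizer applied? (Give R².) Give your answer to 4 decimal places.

n = 5, Σx = 634, Σy = 19.5, Σxy = 2527.23, Σx² = 83520.18, Σy² = 77.31
Sxx = Σx² − (Σx)²/n = 83520.18 − 80391.2 = 3128.98
Sxy = Σxy − (Σx)(Σy)/n = 2527.23 − 2472.6 = 54.63
Syy = Σy² − (Σy)²/n = 77.31 − 76.05 = 1.26
R² = Sxy²/(Sxx·Syy) = (54.63)²/(3128.98·1.26) = 0.756988

0.7570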